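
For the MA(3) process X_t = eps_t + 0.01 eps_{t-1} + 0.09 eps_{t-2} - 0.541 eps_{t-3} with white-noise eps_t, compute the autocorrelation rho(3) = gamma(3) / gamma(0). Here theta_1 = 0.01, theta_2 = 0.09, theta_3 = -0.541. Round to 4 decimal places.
\rho(3) = -0.4159

For an MA(q) process with theta_0 = 1, the autocovariance is
  gamma(k) = sigma^2 * sum_{i=0..q-k} theta_i * theta_{i+k},
and rho(k) = gamma(k) / gamma(0). Sigma^2 cancels.
  numerator   = (1)*(-0.541) = -0.541.
  denominator = (1)^2 + (0.01)^2 + (0.09)^2 + (-0.541)^2 = 1.300881.
  rho(3) = -0.541 / 1.300881 = -0.4159.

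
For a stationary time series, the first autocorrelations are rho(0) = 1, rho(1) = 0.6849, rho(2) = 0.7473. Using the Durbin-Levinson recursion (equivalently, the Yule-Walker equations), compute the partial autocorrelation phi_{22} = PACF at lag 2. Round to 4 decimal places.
\phi_{22} = 0.5240

The PACF at lag k is phi_{kk}, the last component of the solution
to the Yule-Walker system G_k phi = r_k where
  (G_k)_{ij} = rho(|i - j|), (r_k)_i = rho(i), i,j = 1..k.
Equivalently, Durbin-Levinson gives phi_{kk} iteratively:
  phi_{11} = rho(1)
  phi_{kk} = [rho(k) - sum_{j=1..k-1} phi_{k-1,j} rho(k-j)]
            / [1 - sum_{j=1..k-1} phi_{k-1,j} rho(j)],
  phi_{k,j} = phi_{k-1,j} - phi_{kk} phi_{k-1,k-j},  j = 1..k-1.
Step k = 1:
  phi_11 = rho(1) = 0.6849.
Step k = 2:
  phi_22 = [rho(2) - phi_11 rho(1)] / [1 - phi_11 rho(1)] = [0.7473 - (0.6849)(0.6849)] / [1 - (0.6849)(0.6849)]
         = 0.27821199 / 0.53091199 = 0.524.
Therefore phi_{22} = 0.5240.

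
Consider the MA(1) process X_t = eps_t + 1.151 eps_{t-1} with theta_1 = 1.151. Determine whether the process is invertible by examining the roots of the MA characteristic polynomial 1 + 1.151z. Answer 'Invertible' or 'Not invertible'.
\text{Not invertible}

The MA(q) characteristic polynomial is P(z) = 1 + 1.151z.
Invertibility requires all roots to lie outside the unit circle, i.e. |z| > 1 for every root.
This is linear in z: 1 + (1.151) z = 0  =>  z = -1/(1.151) = -0.86881,  |z| = 0.86881.
Moduli of all roots: 0.8688.
All moduli strictly greater than 1? No.
Verdict: Not invertible.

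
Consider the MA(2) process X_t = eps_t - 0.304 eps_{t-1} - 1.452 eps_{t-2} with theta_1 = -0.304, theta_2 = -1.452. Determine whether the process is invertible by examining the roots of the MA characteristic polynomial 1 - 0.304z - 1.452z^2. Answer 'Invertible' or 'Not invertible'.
\text{Not invertible}

The MA(q) characteristic polynomial is P(z) = 1 - 0.304z - 1.452z^2.
Invertibility requires all roots to lie outside the unit circle, i.e. |z| > 1 for every root.
Set 1 + (-0.304) z + (-1.452) z^2 = 0, i.e. a z^2 + b z + c = 0 with a = -1.452, b = -0.304, c = 1.
Discriminant D = b^2 - 4ac = (-0.304)^2 - 4*(-1.452)*1 = 0.092416 - (-5.808) = 5.900416.
D >= 0, so the roots are real: z = (-b +/- sqrt(D)) / (2a) = (0.304 +/- 2.429077) / (-2.904).
  z_1 = (0.304 + 2.429077) / (-2.904) = -0.9411,   |z_1| = 0.9411.
  z_2 = (0.304 - 2.429077) / (-2.904) = 0.7318,   |z_2| = 0.7318.
Moduli of all roots: 0.9411, 0.7318.
All moduli strictly greater than 1? No.
Verdict: Not invertible.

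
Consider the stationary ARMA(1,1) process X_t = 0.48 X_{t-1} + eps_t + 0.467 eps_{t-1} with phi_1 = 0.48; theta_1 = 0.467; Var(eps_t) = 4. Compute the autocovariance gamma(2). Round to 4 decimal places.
\gamma(2) = 2.8922

Multiply the model equation by X_{t-k} and take expectations. With theta_0 = psi_0 = 1 and psi_j the MA(infinity) weights, this gives
  gamma(k) - sum_i phi_i gamma(k-i) = c_k,
  c_k = sigma^2 * sum_{j=k..q} theta_j psi_{j-k}   (c_k = 0 for k > q),
using gamma(-m) = gamma(m).
psi-weights needed (psi_j = theta_j + sum_i phi_i psi_{j-i}):
  psi_1 = theta_1 + phi_1 = 0.467 + (0.48) = 0.947
Right-hand sides:
  c_0 = sigma^2 (1 + theta_1 psi_1) = 4 * (1 + (0.467)(0.947)) = 4 * 1.442249 = 5.768996
  c_1 = sigma^2 theta_1 = 4 * (0.467) = 1.868
  c_2 = 0
Equations for k = 0 and k = 1 (AR order 1):
  gamma(0) = phi_1 gamma(1) + c_0
  gamma(1) = phi_1 gamma(0) + c_1
Substituting the second into the first: gamma(0) (1 - phi_1^2) = c_0 + phi_1 c_1, so
  gamma(0) = (c_0 + phi_1 c_1) / (1 - phi_1^2) = (5.768996 + (0.48)(1.868)) / (1 - (0.48)^2) = 6.665636 / 0.7696 = 8.661169.
  gamma(1) = phi_1 gamma(0) + c_1 = (0.48)(8.661169) + (1.868) = 6.025361.
For k = 2 (> q): gamma(2) = phi_1 gamma(1) = (0.48)(6.025361) = 2.892173.
Therefore gamma(2) = 2.8922 (to 4 decimal places).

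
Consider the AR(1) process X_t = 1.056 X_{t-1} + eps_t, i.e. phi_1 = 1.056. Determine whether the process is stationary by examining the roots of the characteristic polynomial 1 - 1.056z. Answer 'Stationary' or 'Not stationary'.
\text{Not stationary}

The AR(p) characteristic polynomial is P(z) = 1 - 1.056z.
Stationarity requires all roots to lie outside the unit circle, i.e. |z| > 1 for every root.
This is linear in z: 1 + (-1.056) z = 0  =>  z = -1/(-1.056) = 0.94697,  |z| = 0.94697.
Moduli of all roots: 0.9470.
All moduli strictly greater than 1? No.
Verdict: Not stationary.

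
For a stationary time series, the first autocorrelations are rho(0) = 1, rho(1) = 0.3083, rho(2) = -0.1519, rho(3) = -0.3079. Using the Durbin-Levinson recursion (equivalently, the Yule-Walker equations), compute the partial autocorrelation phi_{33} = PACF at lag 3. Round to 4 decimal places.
\phi_{33} = -0.1960

The PACF at lag k is phi_{kk}, the last component of the solution
to the Yule-Walker system G_k phi = r_k where
  (G_k)_{ij} = rho(|i - j|), (r_k)_i = rho(i), i,j = 1..k.
Equivalently, Durbin-Levinson gives phi_{kk} iteratively:
  phi_{11} = rho(1)
  phi_{kk} = [rho(k) - sum_{j=1..k-1} phi_{k-1,j} rho(k-j)]
            / [1 - sum_{j=1..k-1} phi_{k-1,j} rho(j)],
  phi_{k,j} = phi_{k-1,j} - phi_{kk} phi_{k-1,k-j},  j = 1..k-1.
Step k = 1:
  phi_11 = rho(1) = 0.3083.
Step k = 2:
  phi_22 = [rho(2) - phi_11 rho(1)] / [1 - phi_11 rho(1)] = [-0.1519 - (0.3083)(0.3083)] / [1 - (0.3083)(0.3083)]
         = -0.24694889 / 0.90495111 = -0.272886.
  Update: phi_21 = phi_11 - phi_22 phi_11 = 0.3083 - (-0.272886)(0.3083) = 0.392431.
Step k = 3:
  phi_33 = [rho(3) - phi_21 rho(2) - phi_22 rho(1)] / [1 - phi_21 rho(1) - phi_22 rho(2)]
    numerator   = -0.3079 - (0.392431)(-0.1519) - (-0.272886)(0.3083) = -0.16415886
    denominator = 1 - (0.392431)(0.3083) - (-0.272886)(-0.1519) = 0.83756211
  phi_33 = -0.16415886 / 0.83756211 = -0.196.
Therefore phi_{33} = -0.1960.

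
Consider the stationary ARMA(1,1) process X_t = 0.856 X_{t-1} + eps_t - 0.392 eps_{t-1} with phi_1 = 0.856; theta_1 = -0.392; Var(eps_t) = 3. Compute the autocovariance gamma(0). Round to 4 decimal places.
\gamma(0) = 5.4167

Multiply the model equation by X_{t-k} and take expectations. With theta_0 = psi_0 = 1 and psi_j the MA(infinity) weights, this gives
  gamma(k) - sum_i phi_i gamma(k-i) = c_k,
  c_k = sigma^2 * sum_{j=k..q} theta_j psi_{j-k}   (c_k = 0 for k > q),
using gamma(-m) = gamma(m).
psi-weights needed (psi_j = theta_j + sum_i phi_i psi_{j-i}):
  psi_1 = theta_1 + phi_1 = -0.392 + (0.856) = 0.464
Right-hand sides:
  c_0 = sigma^2 (1 + theta_1 psi_1) = 3 * (1 + (-0.392)(0.464)) = 3 * 0.818112 = 2.454336
  c_1 = sigma^2 theta_1 = 3 * (-0.392) = -1.176
  c_2 = 0
Equations for k = 0 and k = 1 (AR order 1):
  gamma(0) = phi_1 gamma(1) + c_0
  gamma(1) = phi_1 gamma(0) + c_1
Substituting the second into the first: gamma(0) (1 - phi_1^2) = c_0 + phi_1 c_1, so
  gamma(0) = (c_0 + phi_1 c_1) / (1 - phi_1^2) = (2.454336 + (0.856)(-1.176)) / (1 - (0.856)^2) = 1.44768 / 0.267264 = 5.416667.
Therefore gamma(0) = 5.4167 (to 4 decimal places).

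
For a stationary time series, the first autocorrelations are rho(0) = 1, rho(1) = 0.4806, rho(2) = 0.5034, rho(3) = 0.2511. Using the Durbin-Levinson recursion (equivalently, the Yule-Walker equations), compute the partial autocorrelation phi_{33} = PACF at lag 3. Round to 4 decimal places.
\phi_{33} = -0.1121

The PACF at lag k is phi_{kk}, the last component of the solution
to the Yule-Walker system G_k phi = r_k where
  (G_k)_{ij} = rho(|i - j|), (r_k)_i = rho(i), i,j = 1..k.
Equivalently, Durbin-Levinson gives phi_{kk} iteratively:
  phi_{11} = rho(1)
  phi_{kk} = [rho(k) - sum_{j=1..k-1} phi_{k-1,j} rho(k-j)]
            / [1 - sum_{j=1..k-1} phi_{k-1,j} rho(j)],
  phi_{k,j} = phi_{k-1,j} - phi_{kk} phi_{k-1,k-j},  j = 1..k-1.
Step k = 1:
  phi_11 = rho(1) = 0.4806.
Step k = 2:
  phi_22 = [rho(2) - phi_11 rho(1)] / [1 - phi_11 rho(1)] = [0.5034 - (0.4806)(0.4806)] / [1 - (0.4806)(0.4806)]
         = 0.27242364 / 0.76902364 = 0.354246.
  Update: phi_21 = phi_11 - phi_22 phi_11 = 0.4806 - (0.354246)(0.4806) = 0.310349.
Step k = 3:
  phi_33 = [rho(3) - phi_21 rho(2) - phi_22 rho(1)] / [1 - phi_21 rho(1) - phi_22 rho(2)]
    numerator   = 0.2511 - (0.310349)(0.5034) - (0.354246)(0.4806) = -0.07538053
    denominator = 1 - (0.310349)(0.4806) - (0.354246)(0.5034) = 0.67251862
  phi_33 = -0.07538053 / 0.67251862 = -0.1121.
Therefore phi_{33} = -0.1121.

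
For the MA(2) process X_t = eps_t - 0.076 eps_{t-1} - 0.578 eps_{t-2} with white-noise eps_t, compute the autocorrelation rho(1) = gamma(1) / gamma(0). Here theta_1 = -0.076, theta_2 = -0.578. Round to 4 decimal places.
\rho(1) = -0.0239

For an MA(q) process with theta_0 = 1, the autocovariance is
  gamma(k) = sigma^2 * sum_{i=0..q-k} theta_i * theta_{i+k},
and rho(k) = gamma(k) / gamma(0). Sigma^2 cancels.
  numerator   = (1)*(-0.076) + (-0.076)*(-0.578) = -0.032072.
  denominator = (1)^2 + (-0.076)^2 + (-0.578)^2 = 1.33986.
  rho(1) = -0.032072 / 1.33986 = -0.0239.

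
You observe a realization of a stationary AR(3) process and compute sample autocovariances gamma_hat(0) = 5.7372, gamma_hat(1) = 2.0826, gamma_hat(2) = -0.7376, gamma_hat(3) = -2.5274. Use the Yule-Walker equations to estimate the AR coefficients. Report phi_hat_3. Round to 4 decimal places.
\hat\phi_{3} = -0.3430

The Yule-Walker equations for an AR(p) process read, in matrix form,
  Gamma_p phi = r_p,   with   (Gamma_p)_{ij} = gamma(|i - j|),
                       (r_p)_i = gamma(i),   i,j = 1..p.
Substitute the sample gammas (Toeplitz matrix and right-hand side of size 3):
  Gamma_p = [[5.7372, 2.0826, -0.7376], [2.0826, 5.7372, 2.0826], [-0.7376, 2.0826, 5.7372]]
  r_p     = [2.0826, -0.7376, -2.5274]
Written out (R1..R3):
  (R1) 5.7372 phi_1 + 2.0826 phi_2 - 0.7376 phi_3 = 2.0826
  (R2) 2.0826 phi_1 + 5.7372 phi_2 + 2.0826 phi_3 = -0.7376
  (R3) -0.7376 phi_1 + 2.0826 phi_2 + 5.7372 phi_3 = -2.5274
Gaussian elimination:
  R2 <- R2 - (2.0826/5.7372) R1 = R2 - (0.362999) R1:  4.981218 phi_2 + 2.350348 phi_3 = -1.493582
  R3 <- R3 - (-0.7376/5.7372) R1 = R3 - (-0.128564) R1:  2.350348 phi_2 + 5.642371 phi_3 = -2.259652
  R3 <- R3 - (2.350348/4.981218) R2 = R3 - (0.471842) R2:  4.533377 phi_3 = -1.554917
Back-substitution:
  phi_hat_3 = -1.554917 / 4.533377 = -0.342993
  phi_hat_2 = (-1.493582 - (2.350348)(-0.342993)) / 4.981218 = -0.138004
  phi_hat_1 = (2.0826 - (2.0826)(-0.138004) - (-0.7376)(-0.342993)) / 5.7372 = 0.368998
So phi_hat = [0.3690, -0.1380, -0.3430].
Therefore phi_hat_3 = -0.3430.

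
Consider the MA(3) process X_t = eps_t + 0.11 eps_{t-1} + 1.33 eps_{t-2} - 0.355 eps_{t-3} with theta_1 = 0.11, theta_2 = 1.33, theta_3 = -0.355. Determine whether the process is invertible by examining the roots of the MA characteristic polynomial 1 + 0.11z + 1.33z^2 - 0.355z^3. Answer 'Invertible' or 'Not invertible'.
\text{Not invertible}

The MA(q) characteristic polynomial is P(z) = 1 + 0.11z + 1.33z^2 - 0.355z^3.
Invertibility requires all roots to lie outside the unit circle, i.e. |z| > 1 for every root.
Degree 3: look for a simple real root z0 first, then factor out (1 - z/z0) and solve the remaining quadratic.
Testing z0 = 4: P(4) = 1 + (0.11)(4) + (1.33)(4)^2 + (-0.355)(4)^3
  = 1 + (0.44) + (21.28) + (-22.72) = 0.  So z_0 = 4 is a root, |z_0| = 4.
Divide out the factor (1 - 0.25 z) = (1 - z/z0) (since 1/z0 = 0.25):
  P(z) = (1 - 0.25 z)(1 + (0.36) z + (1.42) z^2)
  [check: z-coef 0.36 - (0.25) = 0.11; z^2-coef 1.42 - (0.25)(0.36) = 1.33; z^3-coef -(0.25)(1.42) = -0.355.]
Remaining roots from the quadratic factor 1 + (0.36) z + (1.42) z^2:
  Set 1 + (0.36) z + (1.42) z^2 = 0, i.e. a z^2 + b z + c = 0 with a = 1.42, b = 0.36, c = 1.
  Discriminant D = b^2 - 4ac = (0.36)^2 - 4*(1.42)*1 = 0.1296 - (5.68) = -5.5504.
  D < 0, so the roots are the complex-conjugate pair z = (-b +/- i sqrt(-D)) / (2a) = -0.1268 +/- 0.8296i.
  For a conjugate pair |z|^2 = z * conj(z) = (product of roots) = c/a = 1/(1.42) = 0.704225, so |z| = sqrt(0.704225) = 0.8392 for both roots.
Moduli of all roots: 4.0000, 0.8392, 0.8392.
All moduli strictly greater than 1? No.
Verdict: Not invertible.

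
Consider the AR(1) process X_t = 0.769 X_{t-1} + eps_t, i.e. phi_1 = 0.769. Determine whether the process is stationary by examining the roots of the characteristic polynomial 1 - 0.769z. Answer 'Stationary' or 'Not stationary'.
\text{Stationary}

The AR(p) characteristic polynomial is P(z) = 1 - 0.769z.
Stationarity requires all roots to lie outside the unit circle, i.e. |z| > 1 for every root.
This is linear in z: 1 + (-0.769) z = 0  =>  z = -1/(-0.769) = 1.30039,  |z| = 1.30039.
Moduli of all roots: 1.3004.
All moduli strictly greater than 1? Yes.
Verdict: Stationary.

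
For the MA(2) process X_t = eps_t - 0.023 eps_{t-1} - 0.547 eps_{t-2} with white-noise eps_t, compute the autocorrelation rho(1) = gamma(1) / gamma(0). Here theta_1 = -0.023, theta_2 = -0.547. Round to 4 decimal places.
\rho(1) = -0.0080

For an MA(q) process with theta_0 = 1, the autocovariance is
  gamma(k) = sigma^2 * sum_{i=0..q-k} theta_i * theta_{i+k},
and rho(k) = gamma(k) / gamma(0). Sigma^2 cancels.
  numerator   = (1)*(-0.023) + (-0.023)*(-0.547) = -0.010419.
  denominator = (1)^2 + (-0.023)^2 + (-0.547)^2 = 1.299738.
  rho(1) = -0.010419 / 1.299738 = -0.0080.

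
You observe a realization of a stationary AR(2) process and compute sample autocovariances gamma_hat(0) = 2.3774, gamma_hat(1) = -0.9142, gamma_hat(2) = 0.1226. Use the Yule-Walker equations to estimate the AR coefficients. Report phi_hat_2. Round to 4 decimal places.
\hat\phi_{2} = -0.1130

The Yule-Walker equations for an AR(p) process read, in matrix form,
  Gamma_p phi = r_p,   with   (Gamma_p)_{ij} = gamma(|i - j|),
                       (r_p)_i = gamma(i),   i,j = 1..p.
Substitute the sample gammas (Toeplitz matrix and right-hand side of size 2):
  Gamma_p = [[2.3774, -0.9142], [-0.9142, 2.3774]]
  r_p     = [-0.9142, 0.1226]
Written out:
  2.3774 phi_1 - 0.9142 phi_2 = -0.9142
  -0.9142 phi_1 + 2.3774 phi_2 = 0.1226
Solve by Cramer's rule:
  det = gamma(0)^2 - gamma(1)^2 = (2.3774)^2 - (-0.9142)^2 = 5.65203076 - 0.83576164 = 4.81626912
  phi_hat_1 = [gamma(1) gamma(0) - gamma(1) gamma(2)] / det = [(-0.9142)(2.3774) - (-0.9142)(0.1226)] / 4.81626912 = -2.06133816 / 4.81626912 = -0.428
  phi_hat_2 = [gamma(0) gamma(2) - gamma(1)^2] / det = [(2.3774)(0.1226) - (-0.9142)^2] / 4.81626912 = -0.5442924 / 4.81626912 = -0.113
So phi_hat = [-0.4280, -0.1130].
Therefore phi_hat_2 = -0.1130.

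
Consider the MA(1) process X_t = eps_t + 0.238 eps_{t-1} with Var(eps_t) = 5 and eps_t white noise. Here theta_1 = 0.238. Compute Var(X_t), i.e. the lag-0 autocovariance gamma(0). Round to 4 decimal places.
\gamma(0) = 5.2832

For an MA(q) process X_t = eps_t + sum_i theta_i eps_{t-i} with
Var(eps_t) = sigma^2, the variance is
  gamma(0) = sigma^2 * (1 + sum_i theta_i^2).
  sum_i theta_i^2 = (0.238)^2 = 0.056644.
  gamma(0) = 5 * (1 + 0.056644) = 5 * 1.056644 = 5.28322, which rounds to 5.2832.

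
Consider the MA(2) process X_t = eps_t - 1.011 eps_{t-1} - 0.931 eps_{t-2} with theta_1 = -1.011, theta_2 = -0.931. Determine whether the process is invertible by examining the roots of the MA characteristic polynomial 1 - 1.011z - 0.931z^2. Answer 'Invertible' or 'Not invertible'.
\text{Not invertible}

The MA(q) characteristic polynomial is P(z) = 1 - 1.011z - 0.931z^2.
Invertibility requires all roots to lie outside the unit circle, i.e. |z| > 1 for every root.
Set 1 + (-1.011) z + (-0.931) z^2 = 0, i.e. a z^2 + b z + c = 0 with a = -0.931, b = -1.011, c = 1.
Discriminant D = b^2 - 4ac = (-1.011)^2 - 4*(-0.931)*1 = 1.022121 - (-3.724) = 4.746121.
D >= 0, so the roots are real: z = (-b +/- sqrt(D)) / (2a) = (1.011 +/- 2.178559) / (-1.862).
  z_1 = (1.011 + 2.178559) / (-1.862) = -1.713,   |z_1| = 1.713.
  z_2 = (1.011 - 2.178559) / (-1.862) = 0.627,   |z_2| = 0.627.
Moduli of all roots: 1.7130, 0.6270.
All moduli strictly greater than 1? No.
Verdict: Not invertible.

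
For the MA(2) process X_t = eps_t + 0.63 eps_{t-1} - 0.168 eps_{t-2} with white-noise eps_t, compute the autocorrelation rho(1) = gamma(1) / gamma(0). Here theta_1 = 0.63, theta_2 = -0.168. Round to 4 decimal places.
\rho(1) = 0.3678

For an MA(q) process with theta_0 = 1, the autocovariance is
  gamma(k) = sigma^2 * sum_{i=0..q-k} theta_i * theta_{i+k},
and rho(k) = gamma(k) / gamma(0). Sigma^2 cancels.
  numerator   = (1)*(0.63) + (0.63)*(-0.168) = 0.52416.
  denominator = (1)^2 + (0.63)^2 + (-0.168)^2 = 1.425124.
  rho(1) = 0.52416 / 1.425124 = 0.3678.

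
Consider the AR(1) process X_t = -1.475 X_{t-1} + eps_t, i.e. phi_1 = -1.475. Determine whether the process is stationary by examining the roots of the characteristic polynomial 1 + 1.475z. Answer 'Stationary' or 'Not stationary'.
\text{Not stationary}

The AR(p) characteristic polynomial is P(z) = 1 + 1.475z.
Stationarity requires all roots to lie outside the unit circle, i.e. |z| > 1 for every root.
This is linear in z: 1 + (1.475) z = 0  =>  z = -1/(1.475) = -0.677966,  |z| = 0.677966.
Moduli of all roots: 0.6780.
All moduli strictly greater than 1? No.
Verdict: Not stationary.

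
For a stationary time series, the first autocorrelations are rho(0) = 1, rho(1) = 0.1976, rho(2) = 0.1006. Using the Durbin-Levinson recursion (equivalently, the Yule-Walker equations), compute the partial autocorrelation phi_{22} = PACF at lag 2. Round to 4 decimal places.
\phi_{22} = 0.0641

The PACF at lag k is phi_{kk}, the last component of the solution
to the Yule-Walker system G_k phi = r_k where
  (G_k)_{ij} = rho(|i - j|), (r_k)_i = rho(i), i,j = 1..k.
Equivalently, Durbin-Levinson gives phi_{kk} iteratively:
  phi_{11} = rho(1)
  phi_{kk} = [rho(k) - sum_{j=1..k-1} phi_{k-1,j} rho(k-j)]
            / [1 - sum_{j=1..k-1} phi_{k-1,j} rho(j)],
  phi_{k,j} = phi_{k-1,j} - phi_{kk} phi_{k-1,k-j},  j = 1..k-1.
Step k = 1:
  phi_11 = rho(1) = 0.1976.
Step k = 2:
  phi_22 = [rho(2) - phi_11 rho(1)] / [1 - phi_11 rho(1)] = [0.1006 - (0.1976)(0.1976)] / [1 - (0.1976)(0.1976)]
         = 0.06155424 / 0.96095424 = 0.0641.
Therefore phi_{22} = 0.0641.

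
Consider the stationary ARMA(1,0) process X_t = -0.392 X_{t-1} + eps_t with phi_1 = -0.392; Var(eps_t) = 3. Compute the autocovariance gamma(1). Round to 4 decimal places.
\gamma(1) = -1.3895

Multiply the model equation by X_{t-k} and take expectations. With theta_0 = psi_0 = 1 and psi_j the MA(infinity) weights, this gives
  gamma(k) - sum_i phi_i gamma(k-i) = c_k,
  c_k = sigma^2 * sum_{j=k..q} theta_j psi_{j-k}   (c_k = 0 for k > q),
using gamma(-m) = gamma(m).
Pure AR (q = 0): c_0 = sigma^2 = 3, c_k = 0 for k >= 1.
Equations for k = 0 and k = 1 (AR order 1):
  gamma(0) = phi_1 gamma(1) + c_0
  gamma(1) = phi_1 gamma(0) + c_1
Substituting the second into the first: gamma(0) (1 - phi_1^2) = c_0 + phi_1 c_1, so
  gamma(0) = c_0 / (1 - phi_1^2) = 3 / (1 - (-0.392)^2) = 3 / 0.846336 = 3.544691.
  gamma(1) = phi_1 gamma(0) = (-0.392)(3.544691) = -1.389519.
Therefore gamma(1) = -1.3895 (to 4 decimal places).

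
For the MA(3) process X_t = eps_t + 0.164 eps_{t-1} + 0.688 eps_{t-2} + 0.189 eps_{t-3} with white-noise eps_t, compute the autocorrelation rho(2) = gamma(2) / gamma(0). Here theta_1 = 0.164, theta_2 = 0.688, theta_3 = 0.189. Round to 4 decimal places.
\rho(2) = 0.4681

For an MA(q) process with theta_0 = 1, the autocovariance is
  gamma(k) = sigma^2 * sum_{i=0..q-k} theta_i * theta_{i+k},
and rho(k) = gamma(k) / gamma(0). Sigma^2 cancels.
  numerator   = (1)*(0.688) + (0.164)*(0.189) = 0.718996.
  denominator = (1)^2 + (0.164)^2 + (0.688)^2 + (0.189)^2 = 1.535961.
  rho(2) = 0.718996 / 1.535961 = 0.4681.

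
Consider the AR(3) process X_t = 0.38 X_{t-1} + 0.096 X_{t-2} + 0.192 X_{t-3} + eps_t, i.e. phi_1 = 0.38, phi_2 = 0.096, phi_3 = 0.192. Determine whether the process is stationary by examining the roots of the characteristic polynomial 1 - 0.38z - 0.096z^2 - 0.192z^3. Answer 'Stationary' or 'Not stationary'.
\text{Stationary}

The AR(p) characteristic polynomial is P(z) = 1 - 0.38z - 0.096z^2 - 0.192z^3.
Stationarity requires all roots to lie outside the unit circle, i.e. |z| > 1 for every root.
Degree 3: look for a simple real root z0 first, then factor out (1 - z/z0) and solve the remaining quadratic.
Testing z0 = 1.25: P(1.25) = 1 + (-0.38)(1.25) + (-0.096)(1.25)^2 + (-0.192)(1.25)^3
  = 1 + (-0.475) + (-0.15) + (-0.375) = 0.  So z_0 = 1.25 is a root, |z_0| = 1.25.
Divide out the factor (1 - 0.8 z) = (1 - z/z0) (since 1/z0 = 0.8):
  P(z) = (1 - 0.8 z)(1 + (0.42) z + (0.24) z^2)
  [check: z-coef 0.42 - (0.8) = -0.38; z^2-coef 0.24 - (0.8)(0.42) = -0.096; z^3-coef -(0.8)(0.24) = -0.192.]
Remaining roots from the quadratic factor 1 + (0.42) z + (0.24) z^2:
  Set 1 + (0.42) z + (0.24) z^2 = 0, i.e. a z^2 + b z + c = 0 with a = 0.24, b = 0.42, c = 1.
  Discriminant D = b^2 - 4ac = (0.42)^2 - 4*(0.24)*1 = 0.1764 - (0.96) = -0.7836.
  D < 0, so the roots are the complex-conjugate pair z = (-b +/- i sqrt(-D)) / (2a) = -0.875 +/- 1.8442i.
  For a conjugate pair |z|^2 = z * conj(z) = (product of roots) = c/a = 1/(0.24) = 4.166667, so |z| = sqrt(4.166667) = 2.0412 for both roots.
Moduli of all roots: 1.2500, 2.0412, 2.0412.
All moduli strictly greater than 1? Yes.
Verdict: Stationary.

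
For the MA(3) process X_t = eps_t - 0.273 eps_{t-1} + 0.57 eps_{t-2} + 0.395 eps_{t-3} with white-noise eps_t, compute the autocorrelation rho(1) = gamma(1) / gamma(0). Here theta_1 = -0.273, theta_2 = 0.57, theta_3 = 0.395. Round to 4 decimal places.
\rho(1) = -0.1308

For an MA(q) process with theta_0 = 1, the autocovariance is
  gamma(k) = sigma^2 * sum_{i=0..q-k} theta_i * theta_{i+k},
and rho(k) = gamma(k) / gamma(0). Sigma^2 cancels.
  numerator   = (1)*(-0.273) + (-0.273)*(0.57) + (0.57)*(0.395) = -0.20346.
  denominator = (1)^2 + (-0.273)^2 + (0.57)^2 + (0.395)^2 = 1.555454.
  rho(1) = -0.20346 / 1.555454 = -0.1308.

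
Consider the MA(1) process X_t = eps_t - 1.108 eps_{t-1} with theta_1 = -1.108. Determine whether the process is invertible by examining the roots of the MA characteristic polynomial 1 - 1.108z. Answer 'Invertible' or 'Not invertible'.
\text{Not invertible}

The MA(q) characteristic polynomial is P(z) = 1 - 1.108z.
Invertibility requires all roots to lie outside the unit circle, i.e. |z| > 1 for every root.
This is linear in z: 1 + (-1.108) z = 0  =>  z = -1/(-1.108) = 0.902527,  |z| = 0.902527.
Moduli of all roots: 0.9025.
All moduli strictly greater than 1? No.
Verdict: Not invertible.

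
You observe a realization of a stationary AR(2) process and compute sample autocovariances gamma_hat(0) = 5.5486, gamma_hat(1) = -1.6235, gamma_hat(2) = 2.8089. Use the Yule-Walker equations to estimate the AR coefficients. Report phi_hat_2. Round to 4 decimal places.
\hat\phi_{2} = 0.4600

The Yule-Walker equations for an AR(p) process read, in matrix form,
  Gamma_p phi = r_p,   with   (Gamma_p)_{ij} = gamma(|i - j|),
                       (r_p)_i = gamma(i),   i,j = 1..p.
Substitute the sample gammas (Toeplitz matrix and right-hand side of size 2):
  Gamma_p = [[5.5486, -1.6235], [-1.6235, 5.5486]]
  r_p     = [-1.6235, 2.8089]
Written out:
  5.5486 phi_1 - 1.6235 phi_2 = -1.6235
  -1.6235 phi_1 + 5.5486 phi_2 = 2.8089
Solve by Cramer's rule:
  det = gamma(0)^2 - gamma(1)^2 = (5.5486)^2 - (-1.6235)^2 = 30.78696196 - 2.63575225 = 28.15120971
  phi_hat_1 = [gamma(1) gamma(0) - gamma(1) gamma(2)] / det = [(-1.6235)(5.5486) - (-1.6235)(2.8089)] / 28.15120971 = -4.44790295 / 28.15120971 = -0.158
  phi_hat_2 = [gamma(0) gamma(2) - gamma(1)^2] / det = [(5.5486)(2.8089) - (-1.6235)^2] / 28.15120971 = 12.94971029 / 28.15120971 = 0.46
So phi_hat = [-0.1580, 0.4600].
Therefore phi_hat_2 = 0.4600.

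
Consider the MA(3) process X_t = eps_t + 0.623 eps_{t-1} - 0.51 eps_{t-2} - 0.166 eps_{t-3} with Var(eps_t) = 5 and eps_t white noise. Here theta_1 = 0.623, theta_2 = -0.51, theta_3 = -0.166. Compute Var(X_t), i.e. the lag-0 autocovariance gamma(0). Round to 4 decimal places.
\gamma(0) = 8.3789

For an MA(q) process X_t = eps_t + sum_i theta_i eps_{t-i} with
Var(eps_t) = sigma^2, the variance is
  gamma(0) = sigma^2 * (1 + sum_i theta_i^2).
  sum_i theta_i^2 = (0.623)^2 + (-0.51)^2 + (-0.166)^2 = 0.388129 + 0.2601 + 0.027556 = 0.675785.
  gamma(0) = 5 * (1 + 0.675785) = 5 * 1.675785 = 8.378925, which rounds to 8.3789.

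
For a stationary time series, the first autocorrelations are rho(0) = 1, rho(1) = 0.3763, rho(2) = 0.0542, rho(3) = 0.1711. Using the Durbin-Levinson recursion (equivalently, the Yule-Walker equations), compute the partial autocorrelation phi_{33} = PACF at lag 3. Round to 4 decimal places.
\phi_{33} = 0.2201

The PACF at lag k is phi_{kk}, the last component of the solution
to the Yule-Walker system G_k phi = r_k where
  (G_k)_{ij} = rho(|i - j|), (r_k)_i = rho(i), i,j = 1..k.
Equivalently, Durbin-Levinson gives phi_{kk} iteratively:
  phi_{11} = rho(1)
  phi_{kk} = [rho(k) - sum_{j=1..k-1} phi_{k-1,j} rho(k-j)]
            / [1 - sum_{j=1..k-1} phi_{k-1,j} rho(j)],
  phi_{k,j} = phi_{k-1,j} - phi_{kk} phi_{k-1,k-j},  j = 1..k-1.
Step k = 1:
  phi_11 = rho(1) = 0.3763.
Step k = 2:
  phi_22 = [rho(2) - phi_11 rho(1)] / [1 - phi_11 rho(1)] = [0.0542 - (0.3763)(0.3763)] / [1 - (0.3763)(0.3763)]
         = -0.08740169 / 0.85839831 = -0.10182.
  Update: phi_21 = phi_11 - phi_22 phi_11 = 0.3763 - (-0.10182)(0.3763) = 0.414615.
Step k = 3:
  phi_33 = [rho(3) - phi_21 rho(2) - phi_22 rho(1)] / [1 - phi_21 rho(1) - phi_22 rho(2)]
    numerator   = 0.1711 - (0.414615)(0.0542) - (-0.10182)(0.3763) = 0.18694256
    denominator = 1 - (0.414615)(0.3763) - (-0.10182)(0.0542) = 0.84949911
  phi_33 = 0.18694256 / 0.84949911 = 0.2201.
Therefore phi_{33} = 0.2201.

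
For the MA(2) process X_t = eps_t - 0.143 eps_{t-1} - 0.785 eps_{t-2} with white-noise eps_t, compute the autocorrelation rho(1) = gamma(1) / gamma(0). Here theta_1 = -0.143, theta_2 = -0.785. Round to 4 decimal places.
\rho(1) = -0.0188

For an MA(q) process with theta_0 = 1, the autocovariance is
  gamma(k) = sigma^2 * sum_{i=0..q-k} theta_i * theta_{i+k},
and rho(k) = gamma(k) / gamma(0). Sigma^2 cancels.
  numerator   = (1)*(-0.143) + (-0.143)*(-0.785) = -0.030745.
  denominator = (1)^2 + (-0.143)^2 + (-0.785)^2 = 1.636674.
  rho(1) = -0.030745 / 1.636674 = -0.0188.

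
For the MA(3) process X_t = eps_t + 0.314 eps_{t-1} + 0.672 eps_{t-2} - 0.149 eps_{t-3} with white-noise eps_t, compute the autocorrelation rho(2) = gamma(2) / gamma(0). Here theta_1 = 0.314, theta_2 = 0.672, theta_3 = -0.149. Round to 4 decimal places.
\rho(2) = 0.3976

For an MA(q) process with theta_0 = 1, the autocovariance is
  gamma(k) = sigma^2 * sum_{i=0..q-k} theta_i * theta_{i+k},
and rho(k) = gamma(k) / gamma(0). Sigma^2 cancels.
  numerator   = (1)*(0.672) + (0.314)*(-0.149) = 0.625214.
  denominator = (1)^2 + (0.314)^2 + (0.672)^2 + (-0.149)^2 = 1.572381.
  rho(2) = 0.625214 / 1.572381 = 0.3976.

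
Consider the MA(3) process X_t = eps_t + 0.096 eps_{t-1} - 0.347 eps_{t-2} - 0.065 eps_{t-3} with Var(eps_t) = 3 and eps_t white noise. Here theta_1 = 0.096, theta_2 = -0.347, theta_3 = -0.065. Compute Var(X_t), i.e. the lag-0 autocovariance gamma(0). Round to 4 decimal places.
\gamma(0) = 3.4016

For an MA(q) process X_t = eps_t + sum_i theta_i eps_{t-i} with
Var(eps_t) = sigma^2, the variance is
  gamma(0) = sigma^2 * (1 + sum_i theta_i^2).
  sum_i theta_i^2 = (0.096)^2 + (-0.347)^2 + (-0.065)^2 = 0.009216 + 0.120409 + 0.004225 = 0.13385.
  gamma(0) = 3 * (1 + 0.13385) = 3 * 1.13385 = 3.40155, which rounds to 3.4016.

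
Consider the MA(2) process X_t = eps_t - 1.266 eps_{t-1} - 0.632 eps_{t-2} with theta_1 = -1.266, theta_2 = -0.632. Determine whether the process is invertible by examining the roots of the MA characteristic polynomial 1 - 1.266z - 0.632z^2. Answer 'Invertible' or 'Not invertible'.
\text{Not invertible}

The MA(q) characteristic polynomial is P(z) = 1 - 1.266z - 0.632z^2.
Invertibility requires all roots to lie outside the unit circle, i.e. |z| > 1 for every root.
Set 1 + (-1.266) z + (-0.632) z^2 = 0, i.e. a z^2 + b z + c = 0 with a = -0.632, b = -1.266, c = 1.
Discriminant D = b^2 - 4ac = (-1.266)^2 - 4*(-0.632)*1 = 1.602756 - (-2.528) = 4.130756.
D >= 0, so the roots are real: z = (-b +/- sqrt(D)) / (2a) = (1.266 +/- 2.032426) / (-1.264).
  z_1 = (1.266 + 2.032426) / (-1.264) = -2.6095,   |z_1| = 2.6095.
  z_2 = (1.266 - 2.032426) / (-1.264) = 0.6063,   |z_2| = 0.6063.
Moduli of all roots: 2.6095, 0.6063.
All moduli strictly greater than 1? No.
Verdict: Not invertible.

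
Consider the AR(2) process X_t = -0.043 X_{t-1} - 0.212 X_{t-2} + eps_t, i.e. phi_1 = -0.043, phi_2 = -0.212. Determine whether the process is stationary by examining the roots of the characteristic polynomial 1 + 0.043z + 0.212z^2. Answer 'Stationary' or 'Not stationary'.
\text{Stationary}

The AR(p) characteristic polynomial is P(z) = 1 + 0.043z + 0.212z^2.
Stationarity requires all roots to lie outside the unit circle, i.e. |z| > 1 for every root.
Set 1 + (0.043) z + (0.212) z^2 = 0, i.e. a z^2 + b z + c = 0 with a = 0.212, b = 0.043, c = 1.
Discriminant D = b^2 - 4ac = (0.043)^2 - 4*(0.212)*1 = 0.001849 - (0.848) = -0.846151.
D < 0, so the roots are the complex-conjugate pair z = (-b +/- i sqrt(-D)) / (2a) = -0.1014 +/- 2.1695i.
For a conjugate pair |z|^2 = z * conj(z) = (product of roots) = c/a = 1/(0.212) = 4.716981, so |z| = sqrt(4.716981) = 2.1719 for both roots.
Moduli of all roots: 2.1719, 2.1719.
All moduli strictly greater than 1? Yes.
Verdict: Stationary.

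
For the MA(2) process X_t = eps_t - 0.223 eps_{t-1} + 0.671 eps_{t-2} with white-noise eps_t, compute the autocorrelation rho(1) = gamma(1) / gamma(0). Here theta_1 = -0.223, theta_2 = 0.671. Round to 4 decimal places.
\rho(1) = -0.2484

For an MA(q) process with theta_0 = 1, the autocovariance is
  gamma(k) = sigma^2 * sum_{i=0..q-k} theta_i * theta_{i+k},
and rho(k) = gamma(k) / gamma(0). Sigma^2 cancels.
  numerator   = (1)*(-0.223) + (-0.223)*(0.671) = -0.372633.
  denominator = (1)^2 + (-0.223)^2 + (0.671)^2 = 1.49997.
  rho(1) = -0.372633 / 1.49997 = -0.2484.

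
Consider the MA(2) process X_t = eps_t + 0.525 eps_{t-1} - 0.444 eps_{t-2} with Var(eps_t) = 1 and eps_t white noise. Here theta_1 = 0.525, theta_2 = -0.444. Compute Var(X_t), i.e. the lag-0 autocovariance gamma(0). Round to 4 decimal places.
\gamma(0) = 1.4728

For an MA(q) process X_t = eps_t + sum_i theta_i eps_{t-i} with
Var(eps_t) = sigma^2, the variance is
  gamma(0) = sigma^2 * (1 + sum_i theta_i^2).
  sum_i theta_i^2 = (0.525)^2 + (-0.444)^2 = 0.275625 + 0.197136 = 0.472761.
  gamma(0) = 1 * (1 + 0.472761) = 1 * 1.472761 = 1.472761, which rounds to 1.4728.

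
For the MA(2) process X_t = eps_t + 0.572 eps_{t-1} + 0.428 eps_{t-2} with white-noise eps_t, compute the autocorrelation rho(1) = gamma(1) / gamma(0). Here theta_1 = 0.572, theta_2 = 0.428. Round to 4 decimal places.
\rho(1) = 0.5408

For an MA(q) process with theta_0 = 1, the autocovariance is
  gamma(k) = sigma^2 * sum_{i=0..q-k} theta_i * theta_{i+k},
and rho(k) = gamma(k) / gamma(0). Sigma^2 cancels.
  numerator   = (1)*(0.572) + (0.572)*(0.428) = 0.816816.
  denominator = (1)^2 + (0.572)^2 + (0.428)^2 = 1.510368.
  rho(1) = 0.816816 / 1.510368 = 0.5408.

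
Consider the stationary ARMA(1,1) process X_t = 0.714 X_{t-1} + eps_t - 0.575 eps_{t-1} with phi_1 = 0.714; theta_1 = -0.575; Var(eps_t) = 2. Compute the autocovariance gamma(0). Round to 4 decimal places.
\gamma(0) = 2.0788

Multiply the model equation by X_{t-k} and take expectations. With theta_0 = psi_0 = 1 and psi_j the MA(infinity) weights, this gives
  gamma(k) - sum_i phi_i gamma(k-i) = c_k,
  c_k = sigma^2 * sum_{j=k..q} theta_j psi_{j-k}   (c_k = 0 for k > q),
using gamma(-m) = gamma(m).
psi-weights needed (psi_j = theta_j + sum_i phi_i psi_{j-i}):
  psi_1 = theta_1 + phi_1 = -0.575 + (0.714) = 0.139
Right-hand sides:
  c_0 = sigma^2 (1 + theta_1 psi_1) = 2 * (1 + (-0.575)(0.139)) = 2 * 0.920075 = 1.84015
  c_1 = sigma^2 theta_1 = 2 * (-0.575) = -1.15
  c_2 = 0
Equations for k = 0 and k = 1 (AR order 1):
  gamma(0) = phi_1 gamma(1) + c_0
  gamma(1) = phi_1 gamma(0) + c_1
Substituting the second into the first: gamma(0) (1 - phi_1^2) = c_0 + phi_1 c_1, so
  gamma(0) = (c_0 + phi_1 c_1) / (1 - phi_1^2) = (1.84015 + (0.714)(-1.15)) / (1 - (0.714)^2) = 1.01905 / 0.490204 = 2.078828.
Therefore gamma(0) = 2.0788 (to 4 decimal places).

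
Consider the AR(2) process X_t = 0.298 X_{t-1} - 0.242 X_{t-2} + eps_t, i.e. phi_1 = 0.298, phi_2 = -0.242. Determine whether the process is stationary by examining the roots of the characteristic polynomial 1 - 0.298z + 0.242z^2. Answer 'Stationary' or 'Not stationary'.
\text{Stationary}

The AR(p) characteristic polynomial is P(z) = 1 - 0.298z + 0.242z^2.
Stationarity requires all roots to lie outside the unit circle, i.e. |z| > 1 for every root.
Set 1 + (-0.298) z + (0.242) z^2 = 0, i.e. a z^2 + b z + c = 0 with a = 0.242, b = -0.298, c = 1.
Discriminant D = b^2 - 4ac = (-0.298)^2 - 4*(0.242)*1 = 0.088804 - (0.968) = -0.879196.
D < 0, so the roots are the complex-conjugate pair z = (-b +/- i sqrt(-D)) / (2a) = 0.6157 +/- 1.9373i.
For a conjugate pair |z|^2 = z * conj(z) = (product of roots) = c/a = 1/(0.242) = 4.132231, so |z| = sqrt(4.132231) = 2.0328 for both roots.
Moduli of all roots: 2.0328, 2.0328.
All moduli strictly greater than 1? Yes.
Verdict: Stationary.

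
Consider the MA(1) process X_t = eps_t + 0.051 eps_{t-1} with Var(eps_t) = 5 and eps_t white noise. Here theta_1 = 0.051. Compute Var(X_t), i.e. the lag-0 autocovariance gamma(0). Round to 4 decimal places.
\gamma(0) = 5.0130

For an MA(q) process X_t = eps_t + sum_i theta_i eps_{t-i} with
Var(eps_t) = sigma^2, the variance is
  gamma(0) = sigma^2 * (1 + sum_i theta_i^2).
  sum_i theta_i^2 = (0.051)^2 = 0.002601.
  gamma(0) = 5 * (1 + 0.002601) = 5 * 1.002601 = 5.013005, which rounds to 5.0130.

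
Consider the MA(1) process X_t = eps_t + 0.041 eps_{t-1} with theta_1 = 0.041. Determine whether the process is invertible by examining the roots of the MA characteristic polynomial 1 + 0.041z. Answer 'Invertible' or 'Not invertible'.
\text{Invertible}

The MA(q) characteristic polynomial is P(z) = 1 + 0.041z.
Invertibility requires all roots to lie outside the unit circle, i.e. |z| > 1 for every root.
This is linear in z: 1 + (0.041) z = 0  =>  z = -1/(0.041) = -24.390244,  |z| = 24.390244.
Moduli of all roots: 24.3902.
All moduli strictly greater than 1? Yes.
Verdict: Invertible.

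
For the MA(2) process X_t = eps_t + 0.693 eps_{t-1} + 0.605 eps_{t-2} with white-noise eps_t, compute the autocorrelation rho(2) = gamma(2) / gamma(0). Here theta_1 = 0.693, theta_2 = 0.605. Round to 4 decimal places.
\rho(2) = 0.3277

For an MA(q) process with theta_0 = 1, the autocovariance is
  gamma(k) = sigma^2 * sum_{i=0..q-k} theta_i * theta_{i+k},
and rho(k) = gamma(k) / gamma(0). Sigma^2 cancels.
  numerator   = (1)*(0.605) = 0.605.
  denominator = (1)^2 + (0.693)^2 + (0.605)^2 = 1.846274.
  rho(2) = 0.605 / 1.846274 = 0.3277.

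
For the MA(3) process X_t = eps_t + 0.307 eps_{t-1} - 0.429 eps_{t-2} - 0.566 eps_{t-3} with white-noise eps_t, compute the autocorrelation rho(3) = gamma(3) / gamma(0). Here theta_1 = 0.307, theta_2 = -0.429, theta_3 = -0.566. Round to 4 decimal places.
\rho(3) = -0.3540

For an MA(q) process with theta_0 = 1, the autocovariance is
  gamma(k) = sigma^2 * sum_{i=0..q-k} theta_i * theta_{i+k},
and rho(k) = gamma(k) / gamma(0). Sigma^2 cancels.
  numerator   = (1)*(-0.566) = -0.566.
  denominator = (1)^2 + (0.307)^2 + (-0.429)^2 + (-0.566)^2 = 1.598646.
  rho(3) = -0.566 / 1.598646 = -0.3540.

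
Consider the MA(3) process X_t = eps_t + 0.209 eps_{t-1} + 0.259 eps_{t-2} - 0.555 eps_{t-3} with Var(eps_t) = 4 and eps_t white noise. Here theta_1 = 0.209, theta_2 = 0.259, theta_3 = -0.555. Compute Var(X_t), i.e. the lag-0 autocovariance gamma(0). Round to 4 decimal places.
\gamma(0) = 5.6751

For an MA(q) process X_t = eps_t + sum_i theta_i eps_{t-i} with
Var(eps_t) = sigma^2, the variance is
  gamma(0) = sigma^2 * (1 + sum_i theta_i^2).
  sum_i theta_i^2 = (0.209)^2 + (0.259)^2 + (-0.555)^2 = 0.043681 + 0.067081 + 0.308025 = 0.418787.
  gamma(0) = 4 * (1 + 0.418787) = 4 * 1.418787 = 5.675148, which rounds to 5.6751.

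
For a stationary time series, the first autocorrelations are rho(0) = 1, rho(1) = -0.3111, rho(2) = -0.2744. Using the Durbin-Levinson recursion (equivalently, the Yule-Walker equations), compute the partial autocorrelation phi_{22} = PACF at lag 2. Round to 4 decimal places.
\phi_{22} = -0.4110

The PACF at lag k is phi_{kk}, the last component of the solution
to the Yule-Walker system G_k phi = r_k where
  (G_k)_{ij} = rho(|i - j|), (r_k)_i = rho(i), i,j = 1..k.
Equivalently, Durbin-Levinson gives phi_{kk} iteratively:
  phi_{11} = rho(1)
  phi_{kk} = [rho(k) - sum_{j=1..k-1} phi_{k-1,j} rho(k-j)]
            / [1 - sum_{j=1..k-1} phi_{k-1,j} rho(j)],
  phi_{k,j} = phi_{k-1,j} - phi_{kk} phi_{k-1,k-j},  j = 1..k-1.
Step k = 1:
  phi_11 = rho(1) = -0.3111.
Step k = 2:
  phi_22 = [rho(2) - phi_11 rho(1)] / [1 - phi_11 rho(1)] = [-0.2744 - (-0.3111)(-0.3111)] / [1 - (-0.3111)(-0.3111)]
         = -0.37118321 / 0.90321679 = -0.411.
Therefore phi_{22} = -0.4110.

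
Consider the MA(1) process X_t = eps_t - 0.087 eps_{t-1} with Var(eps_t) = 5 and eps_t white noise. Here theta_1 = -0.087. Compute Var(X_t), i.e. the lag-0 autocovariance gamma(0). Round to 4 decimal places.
\gamma(0) = 5.0378

For an MA(q) process X_t = eps_t + sum_i theta_i eps_{t-i} with
Var(eps_t) = sigma^2, the variance is
  gamma(0) = sigma^2 * (1 + sum_i theta_i^2).
  sum_i theta_i^2 = (-0.087)^2 = 0.007569.
  gamma(0) = 5 * (1 + 0.007569) = 5 * 1.007569 = 5.037845, which rounds to 5.0378.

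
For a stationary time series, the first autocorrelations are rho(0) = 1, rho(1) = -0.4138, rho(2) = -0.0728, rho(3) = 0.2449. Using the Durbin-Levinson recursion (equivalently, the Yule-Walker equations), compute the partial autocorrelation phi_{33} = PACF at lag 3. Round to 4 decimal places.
\phi_{33} = 0.1111

The PACF at lag k is phi_{kk}, the last component of the solution
to the Yule-Walker system G_k phi = r_k where
  (G_k)_{ij} = rho(|i - j|), (r_k)_i = rho(i), i,j = 1..k.
Equivalently, Durbin-Levinson gives phi_{kk} iteratively:
  phi_{11} = rho(1)
  phi_{kk} = [rho(k) - sum_{j=1..k-1} phi_{k-1,j} rho(k-j)]
            / [1 - sum_{j=1..k-1} phi_{k-1,j} rho(j)],
  phi_{k,j} = phi_{k-1,j} - phi_{kk} phi_{k-1,k-j},  j = 1..k-1.
Step k = 1:
  phi_11 = rho(1) = -0.4138.
Step k = 2:
  phi_22 = [rho(2) - phi_11 rho(1)] / [1 - phi_11 rho(1)] = [-0.0728 - (-0.4138)(-0.4138)] / [1 - (-0.4138)(-0.4138)]
         = -0.24403044 / 0.82876956 = -0.294449.
  Update: phi_21 = phi_11 - phi_22 phi_11 = -0.4138 - (-0.294449)(-0.4138) = -0.535643.
Step k = 3:
  phi_33 = [rho(3) - phi_21 rho(2) - phi_22 rho(1)] / [1 - phi_21 rho(1) - phi_22 rho(2)]
    numerator   = 0.2449 - (-0.535643)(-0.0728) - (-0.294449)(-0.4138) = 0.08406216
    denominator = 1 - (-0.535643)(-0.4138) - (-0.294449)(-0.0728) = 0.75691502
  phi_33 = 0.08406216 / 0.75691502 = 0.1111.
Therefore phi_{33} = 0.1111.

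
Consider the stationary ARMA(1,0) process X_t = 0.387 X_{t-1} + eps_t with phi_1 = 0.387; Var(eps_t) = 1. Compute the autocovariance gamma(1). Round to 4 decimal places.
\gamma(1) = 0.4552

Multiply the model equation by X_{t-k} and take expectations. With theta_0 = psi_0 = 1 and psi_j the MA(infinity) weights, this gives
  gamma(k) - sum_i phi_i gamma(k-i) = c_k,
  c_k = sigma^2 * sum_{j=k..q} theta_j psi_{j-k}   (c_k = 0 for k > q),
using gamma(-m) = gamma(m).
Pure AR (q = 0): c_0 = sigma^2 = 1, c_k = 0 for k >= 1.
Equations for k = 0 and k = 1 (AR order 1):
  gamma(0) = phi_1 gamma(1) + c_0
  gamma(1) = phi_1 gamma(0) + c_1
Substituting the second into the first: gamma(0) (1 - phi_1^2) = c_0 + phi_1 c_1, so
  gamma(0) = c_0 / (1 - phi_1^2) = 1 / (1 - (0.387)^2) = 1 / 0.850231 = 1.176151.
  gamma(1) = phi_1 gamma(0) = (0.387)(1.176151) = 0.45517.
Therefore gamma(1) = 0.4552 (to 4 decimal places).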